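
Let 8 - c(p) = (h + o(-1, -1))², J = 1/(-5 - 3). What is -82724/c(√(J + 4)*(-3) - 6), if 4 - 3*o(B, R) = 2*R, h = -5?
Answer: 82724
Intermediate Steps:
o(B, R) = 4/3 - 2*R/3
J = -⅛ (J = 1/(-8) = -⅛ ≈ -0.12500)
c(p) = -1 (c(p) = 8 - (-5 + (4/3 - ⅔*(-1)))² = 8 - (-5 + (4/3 + ⅔))² = 8 - (-5 + 2)² = 8 - 1*(-3)² = 8 - 1*9 = 8 - 9 = -1)
-82724/c(√(J + 4)*(-3) - 6) = -82724/(-1) = -82724*(-1) = 82724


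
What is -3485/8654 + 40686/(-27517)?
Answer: -447993389/238132118 ≈ -1.8813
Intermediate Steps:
-3485/8654 + 40686/(-27517) = -3485*1/8654 + 40686*(-1/27517) = -3485/8654 - 40686/27517 = -447993389/238132118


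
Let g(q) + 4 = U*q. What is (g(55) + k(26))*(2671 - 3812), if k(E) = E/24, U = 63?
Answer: -47402845/12 ≈ -3.9502e+6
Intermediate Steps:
k(E) = E/24 (k(E) = E*(1/24) = E/24)
g(q) = -4 + 63*q
(g(55) + k(26))*(2671 - 3812) = ((-4 + 63*55) + (1/24)*26)*(2671 - 3812) = ((-4 + 3465) + 13/12)*(-1141) = (3461 + 13/12)*(-1141) = (41545/12)*(-1141) = -47402845/12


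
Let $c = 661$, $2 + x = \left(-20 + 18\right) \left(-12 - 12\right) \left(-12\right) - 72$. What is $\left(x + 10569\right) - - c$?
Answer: $10580$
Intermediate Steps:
$x = -650$ ($x = -2 + \left(\left(-20 + 18\right) \left(-12 - 12\right) \left(-12\right) - 72\right) = -2 + \left(\left(-2\right) \left(-24\right) \left(-12\right) - 72\right) = -2 + \left(48 \left(-12\right) - 72\right) = -2 - 648 = -650$)
$\left(x + 10569\right) - - c = \left(-650 + 10569\right) - \left(-1\right) 661 = 9919 - -661 = 9919 + 661 = 10580$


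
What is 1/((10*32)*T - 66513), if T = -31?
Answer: -1/76433 ≈ -1.3083e-5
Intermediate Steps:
1/((10*32)*T - 66513) = 1/((10*32)*(-31) - 66513) = 1/(320*(-31) - 66513) = 1/(-9920 - 66513) = 1/(-76433) = -1/76433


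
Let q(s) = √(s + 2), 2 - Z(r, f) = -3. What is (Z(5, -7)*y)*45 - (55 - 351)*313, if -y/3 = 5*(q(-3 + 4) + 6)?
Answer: 72398 - 3375*√3 ≈ 66552.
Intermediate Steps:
Z(r, f) = 5 (Z(r, f) = 2 - 1*(-3) = 2 + 3 = 5)
q(s) = √(2 + s)
y = -90 - 15*√3 (y = -15*(√(2 + (-3 + 4)) + 6) = -15*(√(2 + 1) + 6) = -15*(√3 + 6) = -15*(6 + √3) = -3*(30 + 5*√3) = -90 - 15*√3 ≈ -115.98)
(Z(5, -7)*y)*45 - (55 - 351)*313 = (5*(-90 - 15*√3))*45 - (55 - 351)*313 = (-450 - 75*√3)*45 - (-296)*313 = (-20250 - 3375*√3) - 1*(-92648) = (-20250 - 3375*√3) + 92648 = 72398 - 3375*√3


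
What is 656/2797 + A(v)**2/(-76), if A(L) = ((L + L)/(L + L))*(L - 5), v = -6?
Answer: -288581/212572 ≈ -1.3576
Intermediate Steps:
A(L) = -5 + L (A(L) = ((2*L)/((2*L)))*(-5 + L) = ((2*L)*(1/(2*L)))*(-5 + L) = 1*(-5 + L) = -5 + L)
656/2797 + A(v)**2/(-76) = 656/2797 + (-5 - 6)**2/(-76) = 656*(1/2797) + (-11)**2*(-1/76) = 656/2797 + 121*(-1/76) = 656/2797 - 121/76 = -288581/212572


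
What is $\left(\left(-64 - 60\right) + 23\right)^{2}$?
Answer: $10201$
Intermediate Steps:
$\left(\left(-64 - 60\right) + 23\right)^{2} = \left(-124 + 23\right)^{2} = \left(-101\right)^{2} = 10201$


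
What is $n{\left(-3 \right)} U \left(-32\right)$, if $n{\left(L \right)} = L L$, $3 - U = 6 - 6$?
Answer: $-864$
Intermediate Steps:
$U = 3$ ($U = 3 - \left(6 - 6\right) = 3 - 0 = 3 + 0 = 3$)
$n{\left(L \right)} = L^{2}$
$n{\left(-3 \right)} U \left(-32\right) = \left(-3\right)^{2} \cdot 3 \left(-32\right) = 9 \cdot 3 \left(-32\right) = 27 \left(-32\right) = -864$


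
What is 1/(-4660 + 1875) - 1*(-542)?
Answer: 1509469/2785 ≈ 542.00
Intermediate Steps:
1/(-4660 + 1875) - 1*(-542) = 1/(-2785) + 542 = -1/2785 + 542 = 1509469/2785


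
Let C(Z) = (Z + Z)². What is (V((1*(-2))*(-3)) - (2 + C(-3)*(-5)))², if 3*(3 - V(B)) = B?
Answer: 32041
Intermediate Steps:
V(B) = 3 - B/3
C(Z) = 4*Z² (C(Z) = (2*Z)² = 4*Z²)
(V((1*(-2))*(-3)) - (2 + C(-3)*(-5)))² = ((3 - 1*(-2)*(-3)/3) - (2 + (4*(-3)²)*(-5)))² = ((3 - (-2)*(-3)/3) - (2 + (4*9)*(-5)))² = ((3 - ⅓*6) - (2 + 36*(-5)))² = ((3 - 2) - (2 - 180))² = (1 - 1*(-178))² = (1 + 178)² = 179² = 32041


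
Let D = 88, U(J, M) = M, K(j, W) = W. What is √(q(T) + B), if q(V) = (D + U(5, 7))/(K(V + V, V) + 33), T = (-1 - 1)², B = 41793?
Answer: 2*√14304533/37 ≈ 204.44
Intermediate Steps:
T = 4 (T = (-2)² = 4)
q(V) = 95/(33 + V) (q(V) = (88 + 7)/(V + 33) = 95/(33 + V))
√(q(T) + B) = √(95/(33 + 4) + 41793) = √(95/37 + 41793) = √(1546436/37) = 2*√14304533/37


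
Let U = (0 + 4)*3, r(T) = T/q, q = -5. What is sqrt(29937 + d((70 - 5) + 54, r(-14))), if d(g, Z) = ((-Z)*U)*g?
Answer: sqrt(648465)/5 ≈ 161.05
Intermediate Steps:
r(T) = -T/5 (r(T) = T/(-5) = T*(-1/5) = -T/5)
U = 12 (U = 4*3 = 12)
d(g, Z) = -12*Z*g (d(g, Z) = (-Z*12)*g = (-12*Z)*g = -12*Z*g)
sqrt(29937 + d((70 - 5) + 54, r(-14))) = sqrt(29937 - 12*(-1/5*(-14))*((70 - 5) + 54)) = sqrt(29937 - 12*14/5*(65 + 54)) = sqrt(29937 - 12*14/5*119) = sqrt(29937 - 19992/5) = sqrt(129693/5) = sqrt(648465)/5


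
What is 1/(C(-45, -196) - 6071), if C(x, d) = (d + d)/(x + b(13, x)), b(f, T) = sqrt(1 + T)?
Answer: -12543259/76043186613 - 784*I*sqrt(11)/76043186613 ≈ -0.00016495 - 3.4194e-8*I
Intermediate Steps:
C(x, d) = 2*d/(x + sqrt(1 + x)) (C(x, d) = (d + d)/(x + sqrt(1 + x)) = (2*d)/(x + sqrt(1 + x)) = 2*d/(x + sqrt(1 + x)))
1/(C(-45, -196) - 6071) = 1/(2*(-196)/(-45 + sqrt(1 - 45)) - 6071) = 1/(2*(-196)/(-45 + sqrt(-44)) - 6071) = 1/(2*(-196)/(-45 + 2*I*sqrt(11)) - 6071) = 1/(-392/(-45 + 2*I*sqrt(11)) - 6071) = 1/(-6071 - 392/(-45 + 2*I*sqrt(11)))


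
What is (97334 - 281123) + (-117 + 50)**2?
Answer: -179300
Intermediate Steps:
(97334 - 281123) + (-117 + 50)**2 = -183789 + (-67)**2 = -183789 + 4489 = -179300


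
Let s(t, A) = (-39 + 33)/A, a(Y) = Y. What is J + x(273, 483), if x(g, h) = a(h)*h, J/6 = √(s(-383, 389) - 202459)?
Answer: 233289 + 6*I*√30636300673/389 ≈ 2.3329e+5 + 2699.7*I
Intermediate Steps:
s(t, A) = -6/A
J = 6*I*√30636300673/389 (J = 6*√(-6/389 - 202459) = 6*√(-78756557/389) = 6*(I*√30636300673/389) = 6*I*√30636300673/389 ≈ 2699.7*I)
x(g, h) = h² (x(g, h) = h*h = h²)
J + x(273, 483) = 6*I*√30636300673/389 + 483² = 6*I*√30636300673/389 + 233289 = 233289 + 6*I*√30636300673/389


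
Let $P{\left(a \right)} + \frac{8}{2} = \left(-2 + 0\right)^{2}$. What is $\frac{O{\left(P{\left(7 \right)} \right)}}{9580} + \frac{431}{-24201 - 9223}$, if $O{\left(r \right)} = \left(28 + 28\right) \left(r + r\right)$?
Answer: $- \frac{431}{33424} \approx -0.012895$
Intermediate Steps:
$P{\left(a \right)} = 0$ ($P{\left(a \right)} = -4 + \left(-2 + 0\right)^{2} = -4 + \left(-2\right)^{2} = -4 + 4 = 0$)
$O{\left(r \right)} = 112 r$ ($O{\left(r \right)} = 56 \cdot 2 r = 112 r$)
$\frac{O{\left(P{\left(7 \right)} \right)}}{9580} + \frac{431}{-24201 - 9223} = \frac{112 \cdot 0}{9580} + \frac{431}{-24201 - 9223} = 0 \cdot \frac{1}{9580} + \frac{431}{-33424} = 0 + 431 \left(- \frac{1}{33424}\right) = 0 - \frac{431}{33424} = - \frac{431}{33424}$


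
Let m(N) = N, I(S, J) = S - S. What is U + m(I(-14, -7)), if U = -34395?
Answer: -34395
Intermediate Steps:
I(S, J) = 0
U + m(I(-14, -7)) = -34395 + 0 = -34395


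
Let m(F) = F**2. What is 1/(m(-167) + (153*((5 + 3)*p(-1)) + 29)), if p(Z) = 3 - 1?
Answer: 1/30366 ≈ 3.2932e-5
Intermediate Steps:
p(Z) = 2
1/(m(-167) + (153*((5 + 3)*p(-1)) + 29)) = 1/((-167)**2 + (153*((5 + 3)*2) + 29)) = 1/(27889 + (153*(8*2) + 29)) = 1/(27889 + (153*16 + 29)) = 1/(27889 + (2448 + 29)) = 1/(27889 + 2477) = 1/30366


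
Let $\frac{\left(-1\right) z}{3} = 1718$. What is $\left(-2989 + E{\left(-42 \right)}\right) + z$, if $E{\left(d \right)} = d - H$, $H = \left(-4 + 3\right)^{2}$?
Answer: $-8186$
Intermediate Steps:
$z = -5154$ ($z = \left(-3\right) 1718 = -5154$)
$H = 1$ ($H = \left(-1\right)^{2} = 1$)
$E{\left(d \right)} = -1 + d$ ($E{\left(d \right)} = d - 1 = -1 + d$)
$\left(-2989 + E{\left(-42 \right)}\right) + z = \left(-2989 - 43\right) - 5154 = -3032 - 5154 = -8186$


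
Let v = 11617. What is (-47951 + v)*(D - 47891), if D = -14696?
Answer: 2274036058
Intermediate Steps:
(-47951 + v)*(D - 47891) = (-47951 + 11617)*(-14696 - 47891) = -36334*(-62587) = 2274036058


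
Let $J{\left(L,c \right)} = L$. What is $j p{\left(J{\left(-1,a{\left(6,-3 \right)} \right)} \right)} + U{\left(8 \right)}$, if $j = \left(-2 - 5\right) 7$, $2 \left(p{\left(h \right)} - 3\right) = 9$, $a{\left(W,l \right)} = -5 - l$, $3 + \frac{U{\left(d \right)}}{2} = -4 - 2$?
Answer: $- \frac{771}{2} \approx -385.5$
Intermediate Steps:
$U{\left(d \right)} = -18$ ($U{\left(d \right)} = -6 + 2 \left(-4 - 2\right) = -6 + 2 \left(-6\right) = -6 - 12 = -18$)
$p{\left(h \right)} = \frac{15}{2}$ ($p{\left(h \right)} = 3 + \frac{1}{2} \cdot 9 = 3 + \frac{9}{2} = \frac{15}{2}$)
$j = -49$ ($j = \left(-7\right) 7 = -49$)
$j p{\left(J{\left(-1,a{\left(6,-3 \right)} \right)} \right)} + U{\left(8 \right)} = \left(-49\right) \frac{15}{2} - 18 = - \frac{735}{2} - 18 = - \frac{771}{2}$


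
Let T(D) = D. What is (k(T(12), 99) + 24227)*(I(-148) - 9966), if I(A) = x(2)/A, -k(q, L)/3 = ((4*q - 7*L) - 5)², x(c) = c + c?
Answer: 458448215839/37 ≈ 1.2390e+10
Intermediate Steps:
x(c) = 2*c
k(q, L) = -3*(-5 - 7*L + 4*q)² (k(q, L) = -3*((4*q - 7*L) - 5)² = -3*((-7*L + 4*q) - 5)² = -3*(-5 - 7*L + 4*q)²)
I(A) = 4/A (I(A) = (2*2)/A = 4/A)
(k(T(12), 99) + 24227)*(I(-148) - 9966) = (-3*(5 - 4*12 + 7*99)² + 24227)*(4/(-148) - 9966) = (-3*(5 - 48 + 693)² + 24227)*(4*(-1/148) - 9966) = (-3*650² + 24227)*(-1/37 - 9966) = (-3*422500 + 24227)*(-368743/37) = (-1267500 + 24227)*(-368743/37) = -1243273*(-368743/37) = 458448215839/37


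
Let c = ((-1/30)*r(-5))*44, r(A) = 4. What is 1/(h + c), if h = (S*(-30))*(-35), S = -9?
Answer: -15/141838 ≈ -0.00010575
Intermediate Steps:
h = -9450 (h = -9*(-30)*(-35) = 270*(-35) = -9450)
c = -88/15 (c = (-1/30*4)*44 = (-1*1/30*4)*44 = -1/30*4*44 = -2/15*44 = -88/15 ≈ -5.8667)
1/(h + c) = 1/(-9450 - 88/15) = 1/(-141838/15) = -15/141838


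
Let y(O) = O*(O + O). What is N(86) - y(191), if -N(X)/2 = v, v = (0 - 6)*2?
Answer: -72938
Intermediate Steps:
v = -12 (v = -6*2 = -12)
N(X) = 24 (N(X) = -2*(-12) = 24)
y(O) = 2*O**2 (y(O) = O*(2*O) = 2*O**2)
N(86) - y(191) = 24 - 2*191**2 = 24 - 2*36481 = 24 - 1*72962 = 24 - 72962 = -72938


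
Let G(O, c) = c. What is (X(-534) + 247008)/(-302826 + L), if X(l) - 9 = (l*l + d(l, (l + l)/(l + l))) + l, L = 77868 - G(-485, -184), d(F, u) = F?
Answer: -531105/224774 ≈ -2.3628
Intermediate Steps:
L = 78052 (L = 77868 - 1*(-184) = 77868 + 184 = 78052)
X(l) = 9 + l² + 2*l (X(l) = 9 + ((l*l + l) + l) = 9 + ((l² + l) + l) = 9 + ((l + l²) + l) = 9 + (l² + 2*l) = 9 + l² + 2*l)
(X(-534) + 247008)/(-302826 + L) = ((9 + (-534)² + 2*(-534)) + 247008)/(-302826 + 78052) = ((9 + 285156 - 1068) + 247008)/(-224774) = (284097 + 247008)*(-1/224774) = 531105*(-1/224774) = -531105/224774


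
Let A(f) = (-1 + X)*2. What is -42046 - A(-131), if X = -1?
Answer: -42042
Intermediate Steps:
A(f) = -4 (A(f) = (-1 - 1)*2 = -2*2 = -4)
-42046 - A(-131) = -42046 - 1*(-4) = -42046 + 4 = -42042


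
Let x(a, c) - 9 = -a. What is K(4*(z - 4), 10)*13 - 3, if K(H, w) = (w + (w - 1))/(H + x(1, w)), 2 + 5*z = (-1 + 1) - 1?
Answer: -107/4 ≈ -26.750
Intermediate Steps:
x(a, c) = 9 - a
z = -⅗ (z = -⅖ + ((-1 + 1) - 1)/5 = -⅖ + (0 - 1)/5 = -⅖ + (⅕)*(-1) = -⅖ - ⅕ = -⅗ ≈ -0.60000)
K(H, w) = (-1 + 2*w)/(8 + H) (K(H, w) = (w + (w - 1))/(H + (9 - 1*1)) = (w + (-1 + w))/(H + (9 - 1)) = (-1 + 2*w)/(H + 8) = (-1 + 2*w)/(8 + H))
K(4*(z - 4), 10)*13 - 3 = ((-1 + 2*10)/(8 + 4*(-⅗ - 4)))*13 - 3 = ((-1 + 20)/(8 + 4*(-23/5)))*13 - 3 = (19/(8 - 92/5))*13 - 3 = (19/(-52/5))*13 - 3 = -5/52*19*13 - 3 = -95/52*13 - 3 = -95/4 - 3 = -107/4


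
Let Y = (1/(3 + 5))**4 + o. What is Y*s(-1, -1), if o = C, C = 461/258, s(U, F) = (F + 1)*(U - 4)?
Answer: 0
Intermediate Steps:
s(U, F) = (1 + F)*(-4 + U)
C = 461/258 (C = 461*(1/258) = 461/258 ≈ 1.7868)
o = 461/258 ≈ 1.7868
Y = 944257/528384 (Y = (1/(3 + 5))**4 + 461/258 = (1/8)**4 + 461/258 = 1/4096 + 461/258 = 944257/528384 ≈ 1.7871)
Y*s(-1, -1) = 944257*(-4 - 1 - 4*(-1) - 1*(-1))/528384 = 944257*(-4 - 1 + 4 + 1)/528384 = (944257/528384)*0 = 0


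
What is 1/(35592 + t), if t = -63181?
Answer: -1/27589 ≈ -3.6246e-5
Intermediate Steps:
1/(35592 + t) = 1/(35592 - 63181) = 1/(-27589) = -1/27589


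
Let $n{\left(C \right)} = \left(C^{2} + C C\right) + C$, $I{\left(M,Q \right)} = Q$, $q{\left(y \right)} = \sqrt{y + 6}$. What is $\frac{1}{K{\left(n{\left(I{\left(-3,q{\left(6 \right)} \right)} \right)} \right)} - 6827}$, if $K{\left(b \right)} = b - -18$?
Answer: $- \frac{6785}{46036213} - \frac{2 \sqrt{3}}{46036213} \approx -0.00014746$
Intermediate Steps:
$q{\left(y \right)} = \sqrt{6 + y}$
$n{\left(C \right)} = C + 2 C^{2}$ ($n{\left(C \right)} = \left(C^{2} + C^{2}\right) + C = 2 C^{2} + C = C + 2 C^{2}$)
$K{\left(b \right)} = 18 + b$ ($K{\left(b \right)} = b + 18 = 18 + b$)
$\frac{1}{K{\left(n{\left(I{\left(-3,q{\left(6 \right)} \right)} \right)} \right)} - 6827} = \frac{1}{\left(18 + \sqrt{6 + 6} \left(1 + 2 \sqrt{6 + 6}\right)\right) - 6827} = \frac{1}{\left(18 + \sqrt{12} \left(1 + 2 \sqrt{12}\right)\right) - 6827} = \frac{1}{\left(18 + 2 \sqrt{3} \left(1 + 2 \cdot 2 \sqrt{3}\right)\right) - 6827} = \frac{1}{\left(18 + 2 \sqrt{3} \left(1 + 4 \sqrt{3}\right)\right) - 6827} = \frac{1}{-6809 + 2 \sqrt{3} \left(1 + 4 \sqrt{3}\right)}$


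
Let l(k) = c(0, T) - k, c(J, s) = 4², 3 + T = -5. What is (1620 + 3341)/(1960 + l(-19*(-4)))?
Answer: 4961/1900 ≈ 2.6111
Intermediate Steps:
T = -8 (T = -3 - 5 = -8)
c(J, s) = 16
l(k) = 16 - k
(1620 + 3341)/(1960 + l(-19*(-4))) = (1620 + 3341)/(1960 + (16 - (-19)*(-4))) = 4961/(1960 + (16 - 1*76)) = 4961/(1960 + (16 - 76)) = 4961/(1960 - 60) = 4961/1900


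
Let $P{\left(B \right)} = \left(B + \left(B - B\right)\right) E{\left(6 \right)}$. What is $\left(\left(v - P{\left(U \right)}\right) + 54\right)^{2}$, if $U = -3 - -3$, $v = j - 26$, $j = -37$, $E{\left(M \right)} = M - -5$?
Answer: $81$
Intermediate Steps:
$E{\left(M \right)} = 5 + M$ ($E{\left(M \right)} = M + 5 = 5 + M$)
$v = -63$ ($v = -37 - 26 = -63$)
$U = 0$ ($U = -3 + 3 = 0$)
$P{\left(B \right)} = 11 B$ ($P{\left(B \right)} = \left(B + \left(B - B\right)\right) \left(5 + 6\right) = \left(B + 0\right) 11 = B 11 = 11 B$)
$\left(\left(v - P{\left(U \right)}\right) + 54\right)^{2} = \left(\left(-63 - 11 \cdot 0\right) + 54\right)^{2} = \left(\left(-63 - 0\right) + 54\right)^{2} = \left(\left(-63 + 0\right) + 54\right)^{2} = \left(-63 + 54\right)^{2} = \left(-9\right)^{2} = 81$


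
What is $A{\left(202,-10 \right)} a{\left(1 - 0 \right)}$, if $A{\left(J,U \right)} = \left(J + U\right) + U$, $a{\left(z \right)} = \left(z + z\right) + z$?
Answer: $546$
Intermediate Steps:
$a{\left(z \right)} = 3 z$ ($a{\left(z \right)} = 2 z + z = 3 z$)
$A{\left(J,U \right)} = J + 2 U$
$A{\left(202,-10 \right)} a{\left(1 - 0 \right)} = \left(202 + 2 \left(-10\right)\right) 3 \left(1 - 0\right) = \left(202 - 20\right) 3 \left(1 + 0\right) = 182 \cdot 3 \cdot 1 = 182 \cdot 3 = 546$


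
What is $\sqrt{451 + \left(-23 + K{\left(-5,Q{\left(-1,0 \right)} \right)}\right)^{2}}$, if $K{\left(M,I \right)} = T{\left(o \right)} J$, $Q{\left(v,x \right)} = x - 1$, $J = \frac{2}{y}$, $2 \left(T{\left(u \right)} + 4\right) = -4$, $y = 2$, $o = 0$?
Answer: $2 \sqrt{323} \approx 35.944$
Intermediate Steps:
$T{\left(u \right)} = -6$ ($T{\left(u \right)} = -4 + \frac{1}{2} \left(-4\right) = -4 - 2 = -6$)
$J = 1$ ($J = \frac{2}{2} = 2 \cdot \frac{1}{2} = 1$)
$Q{\left(v,x \right)} = -1 + x$ ($Q{\left(v,x \right)} = x - 1 = -1 + x$)
$K{\left(M,I \right)} = -6$ ($K{\left(M,I \right)} = \left(-6\right) 1 = -6$)
$\sqrt{451 + \left(-23 + K{\left(-5,Q{\left(-1,0 \right)} \right)}\right)^{2}} = \sqrt{451 + \left(-23 - 6\right)^{2}} = \sqrt{451 + \left(-29\right)^{2}} = \sqrt{451 + 841} = \sqrt{1292} = 2 \sqrt{323}$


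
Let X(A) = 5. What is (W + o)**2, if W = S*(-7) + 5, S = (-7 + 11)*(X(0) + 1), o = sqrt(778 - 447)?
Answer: (163 - sqrt(331))**2 ≈ 20969.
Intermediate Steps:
o = sqrt(331) ≈ 18.193
S = 24 (S = (-7 + 11)*(5 + 1) = 4*6 = 24)
W = -163 (W = 24*(-7) + 5 = -168 + 5 = -163)
(W + o)**2 = (-163 + sqrt(331))**2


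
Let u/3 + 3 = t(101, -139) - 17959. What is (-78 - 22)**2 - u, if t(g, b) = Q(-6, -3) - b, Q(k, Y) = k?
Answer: 63487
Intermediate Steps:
t(g, b) = -6 - b
u = -53487 (u = -9 + 3*((-6 - 1*(-139)) - 17959) = -9 + 3*((-6 + 139) - 17959) = -9 + 3*(133 - 17959) = -9 + 3*(-17826) = -9 - 53478 = -53487)
(-78 - 22)**2 - u = (-78 - 22)**2 - 1*(-53487) = (-100)**2 + 53487 = 10000 + 53487 = 63487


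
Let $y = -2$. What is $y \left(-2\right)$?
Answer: $4$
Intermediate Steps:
$y \left(-2\right) = \left(-2\right) \left(-2\right) = 4$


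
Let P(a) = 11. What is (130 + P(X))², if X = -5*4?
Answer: 19881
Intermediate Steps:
X = -20
(130 + P(X))² = (130 + 11)² = 141² = 19881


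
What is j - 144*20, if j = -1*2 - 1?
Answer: -2883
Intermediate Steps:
j = -3 (j = -2 - 1 = -3)
j - 144*20 = -3 - 144*20 = -3 - 2880 = -2883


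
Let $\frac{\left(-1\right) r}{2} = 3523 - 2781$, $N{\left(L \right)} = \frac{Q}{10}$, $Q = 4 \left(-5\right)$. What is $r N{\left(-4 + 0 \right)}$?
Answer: $2968$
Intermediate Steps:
$Q = -20$
$N{\left(L \right)} = -2$ ($N{\left(L \right)} = - \frac{20}{10} = \left(-20\right) \frac{1}{10} = -2$)
$r = -1484$ ($r = - 2 \left(3523 - 2781\right) = \left(-2\right) 742 = -1484$)
$r N{\left(-4 + 0 \right)} = \left(-1484\right) \left(-2\right) = 2968$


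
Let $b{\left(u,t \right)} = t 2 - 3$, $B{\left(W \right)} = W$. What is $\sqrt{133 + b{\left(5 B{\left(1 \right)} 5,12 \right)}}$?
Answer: $\sqrt{154} \approx 12.41$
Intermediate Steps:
$b{\left(u,t \right)} = -3 + 2 t$ ($b{\left(u,t \right)} = 2 t - 3 = -3 + 2 t$)
$\sqrt{133 + b{\left(5 B{\left(1 \right)} 5,12 \right)}} = \sqrt{133 + \left(-3 + 2 \cdot 12\right)} = \sqrt{133 + \left(-3 + 24\right)} = \sqrt{133 + 21} = \sqrt{154}$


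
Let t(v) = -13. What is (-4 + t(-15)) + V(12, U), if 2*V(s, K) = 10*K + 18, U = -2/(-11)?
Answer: -78/11 ≈ -7.0909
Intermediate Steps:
U = 2/11 (U = -2*(-1/11) = 2/11 ≈ 0.18182)
V(s, K) = 9 + 5*K (V(s, K) = (10*K + 18)/2 = (18 + 10*K)/2 = 9 + 5*K)
(-4 + t(-15)) + V(12, U) = (-4 - 13) + (9 + 5*(2/11)) = -17 + (9 + 10/11) = -17 + 109/11 = -78/11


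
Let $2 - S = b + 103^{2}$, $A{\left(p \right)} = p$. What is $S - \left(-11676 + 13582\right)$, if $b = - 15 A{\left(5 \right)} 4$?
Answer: $-12213$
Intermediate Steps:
$b = -300$ ($b = \left(-15\right) 5 \cdot 4 = \left(-75\right) 4 = -300$)
$S = -10307$ ($S = 2 - \left(-300 + 103^{2}\right) = 2 - \left(-300 + 10609\right) = 2 - 10309 = -10307$)
$S - \left(-11676 + 13582\right) = -10307 - \left(-11676 + 13582\right) = -10307 - 1906 = -12213$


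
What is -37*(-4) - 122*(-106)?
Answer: 13080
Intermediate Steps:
-37*(-4) - 122*(-106) = 148 + 12932 = 13080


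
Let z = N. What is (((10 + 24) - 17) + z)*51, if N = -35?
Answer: -918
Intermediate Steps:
z = -35
(((10 + 24) - 17) + z)*51 = (((10 + 24) - 17) - 35)*51 = ((34 - 17) - 35)*51 = (17 - 35)*51 = -18*51 = -918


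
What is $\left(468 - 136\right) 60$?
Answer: $19920$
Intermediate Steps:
$\left(468 - 136\right) 60 = 332 \cdot 60 = 19920$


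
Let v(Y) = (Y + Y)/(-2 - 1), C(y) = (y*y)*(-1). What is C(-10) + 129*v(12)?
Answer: -1132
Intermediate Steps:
C(y) = -y**2 (C(y) = y**2*(-1) = -y**2)
v(Y) = -2*Y/3 (v(Y) = (2*Y)/(-3) = (2*Y)*(-1/3) = -2*Y/3)
C(-10) + 129*v(12) = -1*(-10)**2 + 129*(-2/3*12) = -1*100 + 129*(-8) = -100 - 1032 = -1132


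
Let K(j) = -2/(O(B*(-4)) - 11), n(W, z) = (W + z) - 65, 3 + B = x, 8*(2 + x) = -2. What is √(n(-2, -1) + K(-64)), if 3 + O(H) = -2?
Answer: I*√1086/4 ≈ 8.2386*I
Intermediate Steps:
x = -9/4 (x = -2 + (⅛)*(-2) = -2 - ¼ = -9/4 ≈ -2.2500)
B = -21/4 (B = -3 - 9/4 = -21/4 ≈ -5.2500)
O(H) = -5 (O(H) = -3 - 2 = -5)
n(W, z) = -65 + W + z
K(j) = ⅛ (K(j) = -2/(-5 - 11) = -2/(-16) = -1/16*(-2) = ⅛)
√(n(-2, -1) + K(-64)) = √((-65 - 2 - 1) + ⅛) = √(-68 + ⅛) = √(-543/8) = I*√1086/4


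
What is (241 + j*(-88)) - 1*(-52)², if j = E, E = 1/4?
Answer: -2485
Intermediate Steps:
E = ¼ ≈ 0.25000
j = ¼ ≈ 0.25000
(241 + j*(-88)) - 1*(-52)² = (241 + (¼)*(-88)) - 1*(-52)² = (241 - 22) - 1*2704 = 219 - 2704 = -2485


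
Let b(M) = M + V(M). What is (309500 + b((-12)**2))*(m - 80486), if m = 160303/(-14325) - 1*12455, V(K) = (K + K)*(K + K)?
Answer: -522746675771264/14325 ≈ -3.6492e+10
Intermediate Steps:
V(K) = 4*K**2 (V(K) = (2*K)*(2*K) = 4*K**2)
m = -178578178/14325 (m = 160303*(-1/14325) - 12455 = -160303/14325 - 12455 = -178578178/14325 ≈ -12466.)
b(M) = M + 4*M**2
(309500 + b((-12)**2))*(m - 80486) = (309500 + (-12)**2*(1 + 4*(-12)**2))*(-178578178/14325 - 80486) = (309500 + 144*(1 + 4*144))*(-1331540128/14325) = (309500 + 144*(1 + 576))*(-1331540128/14325) = (309500 + 144*577)*(-1331540128/14325) = (309500 + 83088)*(-1331540128/14325) = 392588*(-1331540128/14325) = -522746675771264/14325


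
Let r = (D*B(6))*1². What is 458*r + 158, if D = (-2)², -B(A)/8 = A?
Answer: -87778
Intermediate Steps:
B(A) = -8*A
D = 4
r = -192 (r = (4*(-8*6))*1² = (4*(-48))*1 = -192*1 = -192)
458*r + 158 = 458*(-192) + 158 = -87936 + 158 = -87778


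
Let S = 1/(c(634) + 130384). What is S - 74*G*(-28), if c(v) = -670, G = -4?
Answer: -1075069631/129714 ≈ -8288.0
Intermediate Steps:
S = 1/129714 (S = 1/(-670 + 130384) = 1/129714 ≈ 7.7093e-6)
S - 74*G*(-28) = 1/129714 - 74*(-4)*(-28) = 1/129714 - (-296)*(-28) = 1/129714 - 1*8288 = 1/129714 - 8288 = -1075069631/129714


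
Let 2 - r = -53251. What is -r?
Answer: -53253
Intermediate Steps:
r = 53253 (r = 2 - 1*(-53251) = 2 + 53251 = 53253)
-r = -1*53253 = -53253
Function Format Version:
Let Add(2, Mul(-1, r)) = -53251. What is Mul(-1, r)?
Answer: -53253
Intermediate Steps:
r = 53253 (r = Add(2, Mul(-1, -53251)) = Add(2, 53251) = 53253)
Mul(-1, r) = Mul(-1, 53253) = -53253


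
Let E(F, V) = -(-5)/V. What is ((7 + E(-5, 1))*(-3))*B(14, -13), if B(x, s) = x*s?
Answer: 6552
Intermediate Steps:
E(F, V) = 5/V
B(x, s) = s*x
((7 + E(-5, 1))*(-3))*B(14, -13) = ((7 + 5/1)*(-3))*(-13*14) = ((7 + 5*1)*(-3))*(-182) = ((7 + 5)*(-3))*(-182) = (12*(-3))*(-182) = -36*(-182) = 6552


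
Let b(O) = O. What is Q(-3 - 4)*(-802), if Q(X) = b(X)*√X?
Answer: 5614*I*√7 ≈ 14853.0*I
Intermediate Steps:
Q(X) = X^(3/2) (Q(X) = X*√X = X^(3/2))
Q(-3 - 4)*(-802) = (-3 - 4)^(3/2)*(-802) = (-7)^(3/2)*(-802) = -7*I*√7*(-802) = 5614*I*√7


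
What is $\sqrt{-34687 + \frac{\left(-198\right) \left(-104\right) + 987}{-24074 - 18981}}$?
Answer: $\frac{2 i \sqrt{16075341630505}}{43055} \approx 186.25 i$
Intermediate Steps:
$\sqrt{-34687 + \frac{\left(-198\right) \left(-104\right) + 987}{-24074 - 18981}} = \sqrt{-34687 + \frac{20592 + 987}{-43055}} = \sqrt{-34687 + 21579 \left(- \frac{1}{43055}\right)} = \sqrt{-34687 - \frac{21579}{43055}} = \sqrt{- \frac{1493470364}{43055}} = \frac{2 i \sqrt{16075341630505}}{43055}$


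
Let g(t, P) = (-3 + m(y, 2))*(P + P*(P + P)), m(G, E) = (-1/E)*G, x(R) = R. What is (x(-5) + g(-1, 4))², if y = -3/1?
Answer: 3481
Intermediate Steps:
y = -3 (y = -3*1 = -3)
m(G, E) = -G/E
g(t, P) = -3*P² - 3*P/2 (g(t, P) = (-3 - 1*(-3)/2)*(P + P*(P + P)) = (-3 - 1*(-3)*½)*(P + P*(2*P)) = (-3 + 3/2)*(P + 2*P²) = -3*(P + 2*P²)/2 = -3*P² - 3*P/2)
(x(-5) + g(-1, 4))² = (-5 - 3/2*4*(1 + 2*4))² = (-5 - 3/2*4*(1 + 8))² = (-5 - 3/2*4*9)² = (-5 - 54)² = (-59)² = 3481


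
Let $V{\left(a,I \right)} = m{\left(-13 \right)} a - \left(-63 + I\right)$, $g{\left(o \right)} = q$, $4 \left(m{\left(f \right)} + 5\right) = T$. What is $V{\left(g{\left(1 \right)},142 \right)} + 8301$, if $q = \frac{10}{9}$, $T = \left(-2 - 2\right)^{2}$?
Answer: $\frac{73988}{9} \approx 8220.9$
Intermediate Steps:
$T = 16$ ($T = \left(-4\right)^{2} = 16$)
$m{\left(f \right)} = -1$ ($m{\left(f \right)} = -5 + \frac{1}{4} \cdot 16 = -5 + 4 = -1$)
$q = \frac{10}{9}$ ($q = 10 \cdot \frac{1}{9} = \frac{10}{9} \approx 1.1111$)
$g{\left(o \right)} = \frac{10}{9}$
$V{\left(a,I \right)} = 63 - I - a$ ($V{\left(a,I \right)} = - a - \left(-63 + I\right) = 63 - I - a$)
$V{\left(g{\left(1 \right)},142 \right)} + 8301 = \left(63 - 142 - \frac{10}{9}\right) + 8301 = - \frac{721}{9} + 8301 = \frac{73988}{9}$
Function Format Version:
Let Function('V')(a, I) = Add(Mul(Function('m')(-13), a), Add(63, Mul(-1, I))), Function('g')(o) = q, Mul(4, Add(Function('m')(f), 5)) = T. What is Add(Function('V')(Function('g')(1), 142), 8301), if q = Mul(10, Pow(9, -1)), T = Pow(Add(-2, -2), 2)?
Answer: Rational(73988, 9) ≈ 8220.9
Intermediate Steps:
T = 16 (T = Pow(-4, 2) = 16)
Function('m')(f) = -1 (Function('m')(f) = Add(-5, Mul(Rational(1, 4), 16)) = Add(-5, 4) = -1)
q = Rational(10, 9) (q = Mul(10, Rational(1, 9)) = Rational(10, 9) ≈ 1.1111)
Function('g')(o) = Rational(10, 9)
Function('V')(a, I) = Add(63, Mul(-1, I), Mul(-1, a)) (Function('V')(a, I) = Add(Mul(-1, a), Add(63, Mul(-1, I))) = Add(63, Mul(-1, I), Mul(-1, a)))
Add(Function('V')(Function('g')(1), 142), 8301) = Add(Add(63, Mul(-1, 142), Mul(-1, Rational(10, 9))), 8301) = Add(Add(63, -142, Rational(-10, 9)), 8301) = Add(Rational(-721, 9), 8301) = Rational(73988, 9)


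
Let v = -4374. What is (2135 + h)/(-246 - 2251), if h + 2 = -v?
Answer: -6507/2497 ≈ -2.6059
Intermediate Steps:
h = 4372 (h = -2 - 1*(-4374) = -2 + 4374 = 4372)
(2135 + h)/(-246 - 2251) = (2135 + 4372)/(-246 - 2251) = 6507/(-2497) = 6507*(-1/2497) = -6507/2497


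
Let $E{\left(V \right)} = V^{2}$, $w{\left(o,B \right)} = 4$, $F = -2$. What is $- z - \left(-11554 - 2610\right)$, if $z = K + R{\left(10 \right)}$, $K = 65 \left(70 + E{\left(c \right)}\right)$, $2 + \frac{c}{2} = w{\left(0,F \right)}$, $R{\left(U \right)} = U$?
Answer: $8564$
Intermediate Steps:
$c = 4$ ($c = -4 + 2 \cdot 4 = -4 + 8 = 4$)
$K = 5590$ ($K = 65 \left(70 + 4^{2}\right) = 65 \left(70 + 16\right) = 65 \cdot 86 = 5590$)
$z = 5600$ ($z = 5590 + 10 = 5600$)
$- z - \left(-11554 - 2610\right) = \left(-1\right) 5600 - \left(-11554 - 2610\right) = -5600 - \left(-11554 - 2610\right) = -5600 - -14164 = -5600 + 14164 = 8564$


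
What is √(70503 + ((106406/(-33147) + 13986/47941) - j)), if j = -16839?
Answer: √24505792141978287925190/529700109 ≈ 295.53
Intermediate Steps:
√(70503 + ((106406/(-33147) + 13986/47941) - j)) = √(70503 + ((106406/(-33147) + 13986/47941) - 1*(-16839))) = √(70503 + ((106406*(-1/33147) + 13986*(1/47941)) + 16839)) = √(70503 + ((-106406/33147 + 13986/47941) + 16839)) = √(70503 + (-4637616104/1589100327 + 16839)) = √(70503 + 26754222790249/1589100327) = √(138790563144730/1589100327) = √24505792141978287925190/529700109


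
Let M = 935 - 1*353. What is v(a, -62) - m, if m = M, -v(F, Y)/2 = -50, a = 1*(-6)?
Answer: -482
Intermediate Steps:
a = -6
M = 582 (M = 935 - 353 = 582)
v(F, Y) = 100 (v(F, Y) = -2*(-50) = 100)
m = 582
v(a, -62) - m = 100 - 1*582 = 100 - 582 = -482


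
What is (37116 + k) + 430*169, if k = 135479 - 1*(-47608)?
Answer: 292873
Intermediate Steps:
k = 183087 (k = 135479 + 47608 = 183087)
(37116 + k) + 430*169 = (37116 + 183087) + 430*169 = 220203 + 72670 = 292873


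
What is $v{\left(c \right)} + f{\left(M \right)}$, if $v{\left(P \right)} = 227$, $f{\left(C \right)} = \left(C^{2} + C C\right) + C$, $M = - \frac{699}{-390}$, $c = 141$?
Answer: $\frac{993792}{4225} \approx 235.22$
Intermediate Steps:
$M = \frac{233}{130}$ ($M = \left(-699\right) \left(- \frac{1}{390}\right) = \frac{233}{130} \approx 1.7923$)
$f{\left(C \right)} = C + 2 C^{2}$ ($f{\left(C \right)} = \left(C^{2} + C^{2}\right) + C = 2 C^{2} + C = C + 2 C^{2}$)
$v{\left(c \right)} + f{\left(M \right)} = 227 + \frac{233 \left(1 + 2 \cdot \frac{233}{130}\right)}{130} = 227 + \frac{233 \left(1 + \frac{233}{65}\right)}{130} = 227 + \frac{233}{130} \cdot \frac{298}{65} = 227 + \frac{34717}{4225} = \frac{993792}{4225}$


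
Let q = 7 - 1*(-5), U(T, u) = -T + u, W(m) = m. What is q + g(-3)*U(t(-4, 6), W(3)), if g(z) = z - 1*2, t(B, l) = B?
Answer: -23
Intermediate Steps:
U(T, u) = u - T
g(z) = -2 + z (g(z) = z - 2 = -2 + z)
q = 12 (q = 7 + 5 = 12)
q + g(-3)*U(t(-4, 6), W(3)) = 12 + (-2 - 3)*(3 - 1*(-4)) = 12 - 5*(3 + 4) = 12 - 5*7 = 12 - 35 = -23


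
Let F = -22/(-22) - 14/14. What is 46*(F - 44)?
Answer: -2024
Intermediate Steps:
F = 0 (F = -22*(-1/22) - 14*1/14 = 1 - 1 = 0)
46*(F - 44) = 46*(0 - 44) = 46*(-44) = -2024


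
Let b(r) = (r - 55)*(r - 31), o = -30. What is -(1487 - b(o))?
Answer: 3698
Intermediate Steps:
b(r) = (-55 + r)*(-31 + r)
-(1487 - b(o)) = -(1487 - (1705 + (-30)**2 - 86*(-30))) = -(1487 - (1705 + 900 + 2580)) = -(1487 - 1*5185) = -(1487 - 5185) = -1*(-3698) = 3698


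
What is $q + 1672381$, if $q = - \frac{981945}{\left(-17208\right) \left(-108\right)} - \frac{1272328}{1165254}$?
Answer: $\frac{427185150019163}{255435552} \approx 1.6724 \cdot 10^{6}$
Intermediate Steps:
$q = - \frac{413870149}{255435552}$ ($q = - \frac{981945}{1858464} - \frac{4052}{3711} = \left(-981945\right) \frac{1}{1858464} - \frac{4052}{3711} = - \frac{109105}{206496} - \frac{4052}{3711} = - \frac{413870149}{255435552} \approx -1.6203$)
$q + 1672381 = - \frac{413870149}{255435552} + 1672381 = \frac{427185150019163}{255435552}$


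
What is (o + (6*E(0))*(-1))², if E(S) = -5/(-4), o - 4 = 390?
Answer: 597529/4 ≈ 1.4938e+5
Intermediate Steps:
o = 394 (o = 4 + 390 = 394)
E(S) = 5/4 (E(S) = -5*(-¼) = 5/4)
(o + (6*E(0))*(-1))² = (394 + (6*(5/4))*(-1))² = (394 + (15/2)*(-1))² = (394 - 15/2)² = (773/2)² = 597529/4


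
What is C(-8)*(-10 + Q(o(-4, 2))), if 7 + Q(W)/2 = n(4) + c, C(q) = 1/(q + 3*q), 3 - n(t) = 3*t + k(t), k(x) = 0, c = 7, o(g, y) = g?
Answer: 7/8 ≈ 0.87500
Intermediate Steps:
n(t) = 3 - 3*t (n(t) = 3 - (3*t + 0) = 3 - 3*t)
C(q) = 1/(4*q)
Q(W) = -18 (Q(W) = -14 + 2*((3 - 3*4) + 7) = -14 + 2*((3 - 12) + 7) = -14 + 2*(-9 + 7) = -14 + 2*(-2) = -14 - 4 = -18)
C(-8)*(-10 + Q(o(-4, 2))) = ((¼)/(-8))*(-10 - 18) = ((¼)*(-⅛))*(-28) = -1/32*(-28) = 7/8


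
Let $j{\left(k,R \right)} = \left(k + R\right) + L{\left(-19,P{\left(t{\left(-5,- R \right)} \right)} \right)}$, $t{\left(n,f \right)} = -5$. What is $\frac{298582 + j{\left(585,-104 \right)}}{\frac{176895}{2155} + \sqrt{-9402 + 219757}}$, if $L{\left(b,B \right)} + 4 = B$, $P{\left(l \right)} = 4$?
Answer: $- \frac{4560216996987}{37824081514} + \frac{55554241943 \sqrt{210355}}{37824081514} \approx 553.07$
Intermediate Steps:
$L{\left(b,B \right)} = -4 + B$
$j{\left(k,R \right)} = R + k$ ($j{\left(k,R \right)} = \left(k + R\right) + \left(-4 + 4\right) = \left(R + k\right) + 0 = R + k$)
$\frac{298582 + j{\left(585,-104 \right)}}{\frac{176895}{2155} + \sqrt{-9402 + 219757}} = \frac{298582 + \left(-104 + 585\right)}{\frac{176895}{2155} + \sqrt{-9402 + 219757}} = \frac{298582 + 481}{176895 \cdot \frac{1}{2155} + \sqrt{210355}} = \frac{299063}{\frac{35379}{431} + \sqrt{210355}}$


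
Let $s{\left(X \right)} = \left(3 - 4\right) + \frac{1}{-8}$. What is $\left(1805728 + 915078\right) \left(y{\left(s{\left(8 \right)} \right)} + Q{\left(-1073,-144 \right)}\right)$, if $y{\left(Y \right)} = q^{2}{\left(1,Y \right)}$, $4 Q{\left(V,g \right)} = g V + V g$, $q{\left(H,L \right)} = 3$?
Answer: $210223075590$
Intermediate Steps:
$s{\left(X \right)} = - \frac{9}{8}$ ($s{\left(X \right)} = -1 - \frac{1}{8} = - \frac{9}{8}$)
$Q{\left(V,g \right)} = \frac{V g}{2}$ ($Q{\left(V,g \right)} = \frac{g V + V g}{4} = \frac{V g + V g}{4} = \frac{2 V g}{4} = \frac{V g}{2}$)
$y{\left(Y \right)} = 9$ ($y{\left(Y \right)} = 3^{2} = 9$)
$\left(1805728 + 915078\right) \left(y{\left(s{\left(8 \right)} \right)} + Q{\left(-1073,-144 \right)}\right) = \left(1805728 + 915078\right) \left(9 + \frac{1}{2} \left(-1073\right) \left(-144\right)\right) = 2720806 \left(9 + 77256\right) = 2720806 \cdot 77265 = 210223075590$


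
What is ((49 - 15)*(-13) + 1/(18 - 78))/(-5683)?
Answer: 26521/340980 ≈ 0.077779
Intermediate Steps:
((49 - 15)*(-13) + 1/(18 - 78))/(-5683) = (34*(-13) + 1/(-60))*(-1/5683) = (-442 - 1/60)*(-1/5683) = -26521/60*(-1/5683) = 26521/340980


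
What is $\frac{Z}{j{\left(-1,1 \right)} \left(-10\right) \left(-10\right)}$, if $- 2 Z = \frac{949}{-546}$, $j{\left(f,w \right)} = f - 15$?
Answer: $- \frac{73}{134400} \approx -0.00054315$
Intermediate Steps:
$j{\left(f,w \right)} = -15 + f$ ($j{\left(f,w \right)} = f - 15 = -15 + f$)
$Z = \frac{73}{84}$ ($Z = - \frac{949 \frac{1}{-546}}{2} = - \frac{949 \left(- \frac{1}{546}\right)}{2} = \left(- \frac{1}{2}\right) \left(- \frac{73}{42}\right) = \frac{73}{84} \approx 0.86905$)
$\frac{Z}{j{\left(-1,1 \right)} \left(-10\right) \left(-10\right)} = \frac{73}{84 \left(-15 - 1\right) \left(-10\right) \left(-10\right)} = \frac{73}{84 \left(-16\right) \left(-10\right) \left(-10\right)} = \frac{73}{84 \cdot 160 \left(-10\right)} = \frac{73}{84 \left(-1600\right)} = \frac{73}{84} \left(- \frac{1}{1600}\right) = - \frac{73}{134400}$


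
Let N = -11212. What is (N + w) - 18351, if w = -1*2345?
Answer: -31908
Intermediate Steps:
w = -2345
(N + w) - 18351 = (-11212 - 2345) - 18351 = -13557 - 18351 = -31908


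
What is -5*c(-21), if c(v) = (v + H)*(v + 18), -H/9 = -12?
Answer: 1305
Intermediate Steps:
H = 108 (H = -9*(-12) = 108)
c(v) = (18 + v)*(108 + v) (c(v) = (v + 108)*(v + 18) = (108 + v)*(18 + v) = (18 + v)*(108 + v))
-5*c(-21) = -5*(1944 + (-21)² + 126*(-21)) = -5*(1944 + 441 - 2646) = -5*(-261) = 1305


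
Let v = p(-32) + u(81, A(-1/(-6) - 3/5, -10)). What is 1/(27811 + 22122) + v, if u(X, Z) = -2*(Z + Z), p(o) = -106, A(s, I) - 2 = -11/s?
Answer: -10762481/49933 ≈ -215.54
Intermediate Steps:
A(s, I) = 2 - 11/s
u(X, Z) = -4*Z
v = -2802/13 (v = -106 - 4*(2 - 11/(-1/(-6) - 3/5)) = -106 - 4*(2 - 11/(-1*(-⅙) - 3*⅕)) = -106 - 4*(2 - 11/(⅙ - ⅗)) = -106 - 4*(2 - 11/(-13/30)) = -106 - 4*(2 - 11*(-30/13)) = -106 - 4*(2 + 330/13) = -106 - 4*356/13 = -106 - 1424/13 = -2802/13 ≈ -215.54)
1/(27811 + 22122) + v = 1/(27811 + 22122) - 2802/13 = 1/49933 - 2802/13 = -10762481/49933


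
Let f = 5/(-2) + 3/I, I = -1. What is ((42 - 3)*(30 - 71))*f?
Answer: 17589/2 ≈ 8794.5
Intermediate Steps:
f = -11/2 (f = 5/(-2) + 3/(-1) = 5*(-½) + 3*(-1) = -5/2 - 3 = -11/2 ≈ -5.5000)
((42 - 3)*(30 - 71))*f = ((42 - 3)*(30 - 71))*(-11/2) = (39*(-41))*(-11/2) = -1599*(-11/2) = 17589/2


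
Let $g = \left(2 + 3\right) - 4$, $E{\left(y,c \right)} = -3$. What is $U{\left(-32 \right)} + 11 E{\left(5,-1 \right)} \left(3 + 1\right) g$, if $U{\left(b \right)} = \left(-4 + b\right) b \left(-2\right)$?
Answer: $-2436$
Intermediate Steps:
$g = 1$ ($g = 5 - 4 = 1$)
$U{\left(b \right)} = - 2 b \left(-4 + b\right)$ ($U{\left(b \right)} = \left(-4 + b\right) \left(- 2 b\right) = - 2 b \left(-4 + b\right)$)
$U{\left(-32 \right)} + 11 E{\left(5,-1 \right)} \left(3 + 1\right) g = 2 \left(-32\right) \left(4 - -32\right) + 11 \left(- 3 \left(3 + 1\right)\right) 1 = 2 \left(-32\right) \left(4 + 32\right) + 11 \left(\left(-3\right) 4\right) 1 = 2 \left(-32\right) 36 + 11 \left(-12\right) 1 = -2304 - 132 = -2436$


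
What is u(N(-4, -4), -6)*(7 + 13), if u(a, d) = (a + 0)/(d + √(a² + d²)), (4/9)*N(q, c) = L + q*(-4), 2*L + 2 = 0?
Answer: 32/9 + 4*√2089/9 ≈ 23.869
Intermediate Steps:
L = -1 (L = -1 + (½)*0 = -1 + 0 = -1)
N(q, c) = -9/4 - 9*q (N(q, c) = 9*(-1 + q*(-4))/4 = 9*(-1 - 4*q)/4 = -9/4 - 9*q)
u(a, d) = a/(d + √(a² + d²))
u(N(-4, -4), -6)*(7 + 13) = ((-9/4 - 9*(-4))/(-6 + √((-9/4 - 9*(-4))² + (-6)²)))*(7 + 13) = ((-9/4 + 36)/(-6 + √((-9/4 + 36)² + 36)))*20 = (135/(4*(-6 + √((135/4)² + 36))))*20 = (135/(4*(-6 + √(18225/16 + 36))))*20 = (135/(4*(-6 + √(18801/16))))*20 = (135/(4*(-6 + 3*√2089/4)))*20 = 675/(-6 + 3*√2089/4)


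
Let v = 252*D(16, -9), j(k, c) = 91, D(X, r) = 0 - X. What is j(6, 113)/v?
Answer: -13/576 ≈ -0.022569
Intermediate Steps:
D(X, r) = -X
v = -4032 (v = 252*(-1*16) = 252*(-16) = -4032)
j(6, 113)/v = 91/(-4032) = 91*(-1/4032) = -13/576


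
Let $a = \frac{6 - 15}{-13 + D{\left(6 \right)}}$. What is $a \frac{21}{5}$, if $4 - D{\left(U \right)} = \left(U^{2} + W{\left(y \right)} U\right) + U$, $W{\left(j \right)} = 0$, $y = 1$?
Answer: $\frac{63}{85} \approx 0.74118$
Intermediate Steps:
$D{\left(U \right)} = 4 - U - U^{2}$ ($D{\left(U \right)} = 4 - \left(\left(U^{2} + 0 U\right) + U\right) = 4 - \left(\left(U^{2} + 0\right) + U\right) = 4 - \left(U^{2} + U\right) = 4 - \left(U + U^{2}\right) = 4 - U - U^{2}$)
$a = \frac{3}{17}$ ($a = \frac{6 - 15}{-13 - 38} = - \frac{9}{-13 - 38} = - \frac{9}{-51} = \left(-9\right) \left(- \frac{1}{51}\right) = \frac{3}{17} \approx 0.17647$)
$a \frac{21}{5} = \frac{3 \cdot \frac{21}{5}}{17} = \frac{3 \cdot 21 \cdot \frac{1}{5}}{17} = \frac{3}{17} \cdot \frac{21}{5} = \frac{63}{85}$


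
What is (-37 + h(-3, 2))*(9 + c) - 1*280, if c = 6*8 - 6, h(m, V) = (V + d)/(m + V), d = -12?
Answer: -1657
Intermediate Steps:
h(m, V) = (-12 + V)/(V + m) (h(m, V) = (V - 12)/(m + V) = (-12 + V)/(V + m))
c = 42 (c = 48 - 6 = 42)
(-37 + h(-3, 2))*(9 + c) - 1*280 = (-37 + (-12 + 2)/(2 - 3))*(9 + 42) - 1*280 = (-37 - 10/(-1))*51 - 280 = (-37 - 1*(-10))*51 - 280 = (-37 + 10)*51 - 280 = -27*51 - 280 = -1377 - 280 = -1657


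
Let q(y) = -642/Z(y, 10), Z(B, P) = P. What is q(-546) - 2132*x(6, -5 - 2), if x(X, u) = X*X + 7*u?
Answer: 138259/5 ≈ 27652.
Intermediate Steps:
x(X, u) = X² + 7*u
q(y) = -321/5 (q(y) = -642/10 = -642*⅒ = -321/5)
q(-546) - 2132*x(6, -5 - 2) = -321/5 - 2132*(6² + 7*(-5 - 2)) = -321/5 - 2132*(36 + 7*(-7)) = -321/5 - 2132*(36 - 49) = -321/5 - 2132*(-13) = -321/5 - 1*(-27716) = -321/5 + 27716 = 138259/5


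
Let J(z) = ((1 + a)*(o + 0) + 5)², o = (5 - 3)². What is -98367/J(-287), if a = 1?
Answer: -98367/169 ≈ -582.05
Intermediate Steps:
o = 4 (o = 2² = 4)
J(z) = 169 (J(z) = ((1 + 1)*(4 + 0) + 5)² = (2*4 + 5)² = (8 + 5)² = 13² = 169)
-98367/J(-287) = -98367/169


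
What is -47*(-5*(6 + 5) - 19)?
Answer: 3478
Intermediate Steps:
-47*(-5*(6 + 5) - 19) = -47*(-5*11 - 19) = -47*(-55 - 19) = -47*(-74) = 3478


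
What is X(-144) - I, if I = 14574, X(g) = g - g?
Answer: -14574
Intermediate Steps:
X(g) = 0
X(-144) - I = 0 - 1*14574 = 0 - 14574 = -14574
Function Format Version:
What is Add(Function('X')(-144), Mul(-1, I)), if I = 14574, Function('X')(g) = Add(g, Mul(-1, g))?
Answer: -14574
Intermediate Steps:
Function('X')(g) = 0
Add(Function('X')(-144), Mul(-1, I)) = Add(0, Mul(-1, 14574)) = Add(0, -14574) = -14574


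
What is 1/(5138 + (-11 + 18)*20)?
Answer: 1/5278 ≈ 0.00018947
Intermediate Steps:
1/(5138 + (-11 + 18)*20) = 1/(5138 + 7*20) = 1/(5138 + 140) = 1/5278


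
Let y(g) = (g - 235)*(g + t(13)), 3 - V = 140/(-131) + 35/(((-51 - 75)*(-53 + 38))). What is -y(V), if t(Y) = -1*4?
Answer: 579977345/50041476 ≈ 11.590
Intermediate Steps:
t(Y) = -4
V = 28651/7074 (V = 3 - (140/(-131) + 35/(((-51 - 75)*(-53 + 38)))) = 3 - (140*(-1/131) + 35/((-126*(-15)))) = 3 - (-140/131 + 35/1890) = 3 - (-140/131 + 35*(1/1890)) = 3 - (-140/131 + 1/54) = 3 - 1*(-7429/7074) = 3 + 7429/7074 = 28651/7074 ≈ 4.0502)
y(g) = (-235 + g)*(-4 + g) (y(g) = (g - 235)*(g - 4) = (-235 + g)*(-4 + g))
-y(V) = -(940 + (28651/7074)**2 - 239*28651/7074) = -(940 + 820879801/50041476 - 6847589/7074) = -1*(-579977345/50041476) = 579977345/50041476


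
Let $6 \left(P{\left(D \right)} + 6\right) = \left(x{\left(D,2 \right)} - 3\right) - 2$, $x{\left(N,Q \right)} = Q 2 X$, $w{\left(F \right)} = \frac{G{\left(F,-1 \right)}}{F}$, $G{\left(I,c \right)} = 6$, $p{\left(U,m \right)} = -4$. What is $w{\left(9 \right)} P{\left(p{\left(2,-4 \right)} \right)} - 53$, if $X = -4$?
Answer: $- \frac{178}{3} \approx -59.333$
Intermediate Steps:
$w{\left(F \right)} = \frac{6}{F}$
$x{\left(N,Q \right)} = - 8 Q$ ($x{\left(N,Q \right)} = Q 2 \left(-4\right) = 2 Q \left(-4\right) = - 8 Q$)
$P{\left(D \right)} = - \frac{19}{2}$ ($P{\left(D \right)} = -6 + \frac{\left(\left(-8\right) 2 - 3\right) - 2}{6} = -6 + \frac{\left(-16 - 3\right) - 2}{6} = -6 + \frac{-19 - 2}{6} = -6 + \frac{1}{6} \left(-21\right) = -6 - \frac{7}{2} = - \frac{19}{2}$)
$w{\left(9 \right)} P{\left(p{\left(2,-4 \right)} \right)} - 53 = \frac{6}{9} \left(- \frac{19}{2}\right) - 53 = 6 \cdot \frac{1}{9} \left(- \frac{19}{2}\right) - 53 = \frac{2}{3} \left(- \frac{19}{2}\right) - 53 = - \frac{19}{3} - 53 = - \frac{178}{3}$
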